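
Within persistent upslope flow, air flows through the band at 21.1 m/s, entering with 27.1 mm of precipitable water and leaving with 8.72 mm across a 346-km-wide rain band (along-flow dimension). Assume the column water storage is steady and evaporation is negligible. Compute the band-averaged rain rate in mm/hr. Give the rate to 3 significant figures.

Column moisture flux per unit crosswind length is F = V × PW.
Inflow: F_in = 21.1 × 27.1 = 571.81 mm·m/s
Outflow: F_out = 21.1 × 8.72 = 183.992 mm·m/s
Steady-state rate R = (F_in − F_out)/L = (571.81 − 183.992) / 346000 m = 1.121e-03 mm/s.
R = 1.121e-03 × 3600 = 4.04 mm/hr.

R ≈ 4.04 mm/hr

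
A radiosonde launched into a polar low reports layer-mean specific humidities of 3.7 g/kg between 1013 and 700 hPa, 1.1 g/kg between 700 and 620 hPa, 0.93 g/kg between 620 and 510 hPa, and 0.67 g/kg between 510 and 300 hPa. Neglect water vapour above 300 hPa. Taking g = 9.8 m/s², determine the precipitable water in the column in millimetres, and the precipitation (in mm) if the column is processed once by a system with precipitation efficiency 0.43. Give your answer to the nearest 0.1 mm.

Precipitable water is the column-integrated vapour mass per unit area: PW = (1/g) Σ q̄ Δp, with q in kg/kg and Δp in Pa (1 kg/m² of water = 1 mm).
Layer 1013–700 hPa: Δp = 313 hPa = 31300 Pa, q̄ = 0.0037 kg/kg → 0.0037 × 31300 / 9.8 = 11.82 mm
Layer 700–620 hPa: Δp = 80 hPa = 8000 Pa, q̄ = 0.0011 kg/kg → 0.0011 × 8000 / 9.8 = 0.90 mm
Layer 620–510 hPa: Δp = 110 hPa = 11000 Pa, q̄ = 0.00093 kg/kg → 0.00093 × 11000 / 9.8 = 1.04 mm
Layer 510–300 hPa: Δp = 210 hPa = 21000 Pa, q̄ = 0.00067 kg/kg → 0.00067 × 21000 / 9.8 = 1.44 mm
PW = 11.82 + 0.90 + 1.04 + 1.44 = 15.20 ≈ 15.2 mm.
Precipitation = ε × PW = 0.43 × 15.2 = 6.5 mm.

PW ≈ 15.2 mm; precipitation ≈ 6.5 mm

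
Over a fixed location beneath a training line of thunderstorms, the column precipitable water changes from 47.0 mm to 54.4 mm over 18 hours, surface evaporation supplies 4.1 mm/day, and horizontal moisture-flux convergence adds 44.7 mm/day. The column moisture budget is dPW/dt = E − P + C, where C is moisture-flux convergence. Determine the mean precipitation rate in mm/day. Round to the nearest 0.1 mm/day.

dPW/dt = (54.4 − 47.0) mm / (18/24 day) = +9.867 mm/day.
P = E + C − dPW/dt = 4.1 + (44.7) − (+9.867) = 38.9 mm/day.

P ≈ 38.9 mm/day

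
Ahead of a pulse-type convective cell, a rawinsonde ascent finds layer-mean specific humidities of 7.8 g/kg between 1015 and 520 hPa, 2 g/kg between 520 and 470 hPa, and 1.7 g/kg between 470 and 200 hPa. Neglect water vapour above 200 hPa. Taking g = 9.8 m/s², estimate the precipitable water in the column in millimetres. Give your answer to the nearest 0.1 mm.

Precipitable water is the column-integrated vapour mass per unit area: PW = (1/g) Σ q̄ Δp, with q in kg/kg and Δp in Pa (1 kg/m² of water = 1 mm).
Layer 1015–520 hPa: Δp = 495 hPa = 49500 Pa, q̄ = 0.0078 kg/kg → 0.0078 × 49500 / 9.8 = 39.40 mm
Layer 520–470 hPa: Δp = 50 hPa = 5000 Pa, q̄ = 0.002 kg/kg → 0.002 × 5000 / 9.8 = 1.02 mm
Layer 470–200 hPa: Δp = 270 hPa = 27000 Pa, q̄ = 0.0017 kg/kg → 0.0017 × 27000 / 9.8 = 4.68 mm
PW = 39.40 + 1.02 + 4.68 = 45.10 ≈ 45.1 mm.

PW ≈ 45.1 mm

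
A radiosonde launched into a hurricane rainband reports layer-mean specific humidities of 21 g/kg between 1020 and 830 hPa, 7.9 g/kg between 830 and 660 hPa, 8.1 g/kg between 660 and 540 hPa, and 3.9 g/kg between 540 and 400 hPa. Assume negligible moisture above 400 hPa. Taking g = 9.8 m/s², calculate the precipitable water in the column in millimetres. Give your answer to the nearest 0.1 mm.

PW ≈ 69.9 mm

Precipitable water is the column-integrated vapour mass per unit area: PW = (1/g) Σ q̄ Δp, with q in kg/kg and Δp in Pa (1 kg/m² of water = 1 mm).
Layer 1020–830 hPa: Δp = 190 hPa = 19000 Pa, q̄ = 0.021 kg/kg → 0.021 × 19000 / 9.8 = 40.71 mm
Layer 830–660 hPa: Δp = 170 hPa = 17000 Pa, q̄ = 0.0079 kg/kg → 0.0079 × 17000 / 9.8 = 13.70 mm
Layer 660–540 hPa: Δp = 120 hPa = 12000 Pa, q̄ = 0.0081 kg/kg → 0.0081 × 12000 / 9.8 = 9.92 mm
Layer 540–400 hPa: Δp = 140 hPa = 14000 Pa, q̄ = 0.0039 kg/kg → 0.0039 × 14000 / 9.8 = 5.57 mm
PW = 40.71 + 13.70 + 9.92 + 5.57 = 69.90 ≈ 69.9 mm.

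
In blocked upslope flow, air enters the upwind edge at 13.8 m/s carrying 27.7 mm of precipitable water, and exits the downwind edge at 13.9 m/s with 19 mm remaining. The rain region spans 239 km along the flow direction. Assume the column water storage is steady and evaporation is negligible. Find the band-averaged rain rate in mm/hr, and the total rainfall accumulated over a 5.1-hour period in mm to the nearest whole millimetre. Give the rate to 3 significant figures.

R ≈ 1.78 mm/hr; total ≈ 9 mm

Column moisture flux per unit crosswind length is F = V × PW.
Inflow: F_in = 13.8 × 27.7 = 382.26 mm·m/s
Outflow: F_out = 13.9 × 19 = 264.1 mm·m/s
Steady-state rate R = (F_in − F_out)/L = (382.26 − 264.1) / 239000 m = 4.944e-04 mm/s.
R = 4.944e-04 × 3600 = 1.78 mm/hr.
Over 5.1 h: total = 1.78 × 5.1 = 9.078 ≈ 9 mm.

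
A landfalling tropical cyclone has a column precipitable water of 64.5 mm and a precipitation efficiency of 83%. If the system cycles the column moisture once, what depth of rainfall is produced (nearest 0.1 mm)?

Rainfall = ε × PW = 0.83 × 64.5 = 53.5 mm.

rainfall ≈ 53.5 mm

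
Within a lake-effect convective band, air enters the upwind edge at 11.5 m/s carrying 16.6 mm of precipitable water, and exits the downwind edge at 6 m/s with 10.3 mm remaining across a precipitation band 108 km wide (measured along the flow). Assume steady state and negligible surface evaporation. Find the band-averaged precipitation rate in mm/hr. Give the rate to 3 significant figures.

Column moisture flux per unit crosswind length is F = V × PW.
Inflow: F_in = 11.5 × 16.6 = 190.9 mm·m/s
Outflow: F_out = 6 × 10.3 = 61.8 mm·m/s
Steady-state rate R = (F_in − F_out)/L = (190.9 − 61.8) / 108000 m = 1.195e-03 mm/s.
R = 1.195e-03 × 3600 = 4.30 mm/hr.

R ≈ 4.30 mm/hr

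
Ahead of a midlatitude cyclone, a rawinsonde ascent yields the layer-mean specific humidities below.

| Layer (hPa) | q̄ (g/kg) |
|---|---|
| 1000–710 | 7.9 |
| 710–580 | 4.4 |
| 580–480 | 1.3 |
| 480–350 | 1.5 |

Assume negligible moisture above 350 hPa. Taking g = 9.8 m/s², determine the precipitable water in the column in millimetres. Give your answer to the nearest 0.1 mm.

Precipitable water is the column-integrated vapour mass per unit area: PW = (1/g) Σ q̄ Δp, with q in kg/kg and Δp in Pa (1 kg/m² of water = 1 mm).
Layer 1000–710 hPa: Δp = 290 hPa = 29000 Pa, q̄ = 0.0079 kg/kg → 0.0079 × 29000 / 9.8 = 23.38 mm
Layer 710–580 hPa: Δp = 130 hPa = 13000 Pa, q̄ = 0.0044 kg/kg → 0.0044 × 13000 / 9.8 = 5.84 mm
Layer 580–480 hPa: Δp = 100 hPa = 10000 Pa, q̄ = 0.0013 kg/kg → 0.0013 × 10000 / 9.8 = 1.33 mm
Layer 480–350 hPa: Δp = 130 hPa = 13000 Pa, q̄ = 0.0015 kg/kg → 0.0015 × 13000 / 9.8 = 1.99 mm
PW = 23.38 + 5.84 + 1.33 + 1.99 = 32.54 ≈ 32.5 mm.

PW ≈ 32.5 mm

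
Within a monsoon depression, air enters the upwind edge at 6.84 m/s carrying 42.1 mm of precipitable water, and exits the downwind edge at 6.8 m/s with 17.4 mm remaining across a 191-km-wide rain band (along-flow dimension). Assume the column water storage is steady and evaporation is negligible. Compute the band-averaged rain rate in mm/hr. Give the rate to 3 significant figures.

R ≈ 3.20 mm/hr

Column moisture flux per unit crosswind length is F = V × PW.
Inflow: F_in = 6.84 × 42.1 = 287.964 mm·m/s
Outflow: F_out = 6.8 × 17.4 = 118.32 mm·m/s
Steady-state rate R = (F_in − F_out)/L = (287.964 − 118.32) / 191000 m = 8.882e-04 mm/s.
R = 8.882e-04 × 3600 = 3.20 mm/hr.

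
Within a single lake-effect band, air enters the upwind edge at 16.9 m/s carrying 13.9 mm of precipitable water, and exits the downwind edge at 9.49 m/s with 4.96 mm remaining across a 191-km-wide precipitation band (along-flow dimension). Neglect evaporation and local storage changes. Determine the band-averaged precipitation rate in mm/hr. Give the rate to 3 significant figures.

R ≈ 3.54 mm/hr

Column moisture flux per unit crosswind length is F = V × PW.
Inflow: F_in = 16.9 × 13.9 = 234.91 mm·m/s
Outflow: F_out = 9.49 × 4.96 = 47.0704 mm·m/s
Steady-state rate R = (F_in − F_out)/L = (234.91 − 47.0704) / 191000 m = 9.835e-04 mm/s.
R = 9.835e-04 × 3600 = 3.54 mm/hr.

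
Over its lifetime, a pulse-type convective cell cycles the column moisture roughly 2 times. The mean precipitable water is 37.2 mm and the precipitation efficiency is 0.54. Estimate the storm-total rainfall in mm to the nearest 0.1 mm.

rainfall ≈ 40.2 mm

Each cycle deposits ε × PW = 0.54 × 37.2 = 20.088 mm.
Over 2 cycles: 2 × 20.088 = 40.2 mm.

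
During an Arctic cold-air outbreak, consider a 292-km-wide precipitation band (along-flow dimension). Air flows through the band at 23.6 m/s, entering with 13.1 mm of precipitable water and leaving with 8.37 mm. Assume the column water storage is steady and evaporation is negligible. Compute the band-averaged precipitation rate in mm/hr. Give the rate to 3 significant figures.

R ≈ 1.38 mm/hr

Column moisture flux per unit crosswind length is F = V × PW.
Inflow: F_in = 23.6 × 13.1 = 309.16 mm·m/s
Outflow: F_out = 23.6 × 8.37 = 197.532 mm·m/s
Steady-state rate R = (F_in − F_out)/L = (309.16 − 197.532) / 292000 m = 3.823e-04 mm/s.
R = 3.823e-04 × 3600 = 1.38 mm/hr.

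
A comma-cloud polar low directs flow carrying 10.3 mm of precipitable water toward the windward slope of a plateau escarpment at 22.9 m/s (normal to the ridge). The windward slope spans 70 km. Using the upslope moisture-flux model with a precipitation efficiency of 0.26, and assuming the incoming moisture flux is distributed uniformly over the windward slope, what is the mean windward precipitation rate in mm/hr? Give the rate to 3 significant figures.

R ≈ 3.15 mm/hr

Incoming column moisture flux per unit ridge length: F = V × PW = 22.9 × 10.3 = 235.87 mm·m/s.
Spread over the 70 km slope with efficiency ε = 0.26: R = ε·F/W = 0.26 × 235.87 / 70000 m = 8.761e-04 mm/s.
R = 8.761e-04 × 3600 = 3.15 mm/hr.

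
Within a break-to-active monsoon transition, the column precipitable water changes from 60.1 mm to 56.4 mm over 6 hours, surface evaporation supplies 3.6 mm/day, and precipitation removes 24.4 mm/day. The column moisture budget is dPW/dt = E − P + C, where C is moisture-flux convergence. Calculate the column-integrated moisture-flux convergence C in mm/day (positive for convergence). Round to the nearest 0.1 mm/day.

dPW/dt = (56.4 − 60.1) mm / (6/24 day) = -14.800 mm/day.
C = dPW/dt − E + P = (-14.800) − 3.6 + 24.4 = 6.0 mm/day.

C ≈ 6.0 mm/day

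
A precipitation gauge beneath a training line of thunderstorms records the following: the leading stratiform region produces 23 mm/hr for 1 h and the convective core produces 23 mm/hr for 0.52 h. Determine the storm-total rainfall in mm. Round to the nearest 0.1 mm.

Total = Σ Rᵢ Δtᵢ = 23 × 1 + 23 × 0.52
      = 23 + 11.96 = 35.0 mm.

total ≈ 35.0 mm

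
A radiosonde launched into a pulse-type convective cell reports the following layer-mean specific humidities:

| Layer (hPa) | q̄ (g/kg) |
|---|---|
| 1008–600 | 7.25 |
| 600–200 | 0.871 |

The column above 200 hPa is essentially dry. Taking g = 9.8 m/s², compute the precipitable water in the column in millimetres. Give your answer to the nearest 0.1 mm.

PW ≈ 33.7 mm

Precipitable water is the column-integrated vapour mass per unit area: PW = (1/g) Σ q̄ Δp, with q in kg/kg and Δp in Pa (1 kg/m² of water = 1 mm).
Layer 1008–600 hPa: Δp = 408 hPa = 40800 Pa, q̄ = 0.00725 kg/kg → 0.00725 × 40800 / 9.8 = 30.18 mm
Layer 600–200 hPa: Δp = 400 hPa = 40000 Pa, q̄ = 0.000871 kg/kg → 0.000871 × 40000 / 9.8 = 3.56 mm
PW = 30.18 + 3.56 = 33.74 ≈ 33.7 mm.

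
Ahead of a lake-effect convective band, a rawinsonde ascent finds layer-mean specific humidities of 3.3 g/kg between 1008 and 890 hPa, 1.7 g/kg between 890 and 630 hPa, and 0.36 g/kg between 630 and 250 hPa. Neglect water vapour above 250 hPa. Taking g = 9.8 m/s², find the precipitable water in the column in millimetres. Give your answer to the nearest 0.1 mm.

Precipitable water is the column-integrated vapour mass per unit area: PW = (1/g) Σ q̄ Δp, with q in kg/kg and Δp in Pa (1 kg/m² of water = 1 mm).
Layer 1008–890 hPa: Δp = 118 hPa = 11800 Pa, q̄ = 0.0033 kg/kg → 0.0033 × 11800 / 9.8 = 3.97 mm
Layer 890–630 hPa: Δp = 260 hPa = 26000 Pa, q̄ = 0.0017 kg/kg → 0.0017 × 26000 / 9.8 = 4.51 mm
Layer 630–250 hPa: Δp = 380 hPa = 38000 Pa, q̄ = 0.00036 kg/kg → 0.00036 × 38000 / 9.8 = 1.40 mm
PW = 3.97 + 4.51 + 1.40 = 9.88 ≈ 9.9 mm.

PW ≈ 9.9 mm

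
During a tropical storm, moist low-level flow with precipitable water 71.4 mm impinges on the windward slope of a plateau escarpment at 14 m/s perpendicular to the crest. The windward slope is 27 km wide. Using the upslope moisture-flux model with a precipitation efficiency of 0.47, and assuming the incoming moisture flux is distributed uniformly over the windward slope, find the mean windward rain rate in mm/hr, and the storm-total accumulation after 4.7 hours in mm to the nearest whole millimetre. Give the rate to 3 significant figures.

R ≈ 62.6 mm/hr; total ≈ 294 mm

Incoming column moisture flux per unit ridge length: F = V × PW = 14 × 71.4 = 999.6 mm·m/s.
Spread over the 27 km slope with efficiency ε = 0.47: R = ε·F/W = 0.47 × 999.6 / 27000 m = 1.740e-02 mm/s.
R = 1.740e-02 × 3600 = 62.6 mm/hr.
Over 4.7 h: total = 62.6 × 4.7 = 294.22 ≈ 294 mm.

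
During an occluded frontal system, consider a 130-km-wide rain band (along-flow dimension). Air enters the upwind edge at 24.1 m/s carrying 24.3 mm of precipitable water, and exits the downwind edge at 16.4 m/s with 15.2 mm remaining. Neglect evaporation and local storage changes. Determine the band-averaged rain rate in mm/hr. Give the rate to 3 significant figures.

Column moisture flux per unit crosswind length is F = V × PW.
Inflow: F_in = 24.1 × 24.3 = 585.63 mm·m/s
Outflow: F_out = 16.4 × 15.2 = 249.28 mm·m/s
Steady-state rate R = (F_in − F_out)/L = (585.63 − 249.28) / 130000 m = 2.587e-03 mm/s.
R = 2.587e-03 × 3600 = 9.31 mm/hr.

R ≈ 9.31 mm/hr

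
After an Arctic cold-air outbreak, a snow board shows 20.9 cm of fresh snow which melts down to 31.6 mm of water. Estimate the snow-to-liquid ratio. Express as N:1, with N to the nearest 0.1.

ratio ≈ 6.6

Ratio = snow depth / SWE = 209 mm / 31.6 mm = 6.6, i.e. 6.6:1.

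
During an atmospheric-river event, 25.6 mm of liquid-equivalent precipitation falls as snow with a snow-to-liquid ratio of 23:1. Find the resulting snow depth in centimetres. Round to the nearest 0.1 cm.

Snow depth = liquid × ratio = 25.6 mm × 23 = 588.8 mm = 58.9 cm.

snow depth ≈ 58.9 cm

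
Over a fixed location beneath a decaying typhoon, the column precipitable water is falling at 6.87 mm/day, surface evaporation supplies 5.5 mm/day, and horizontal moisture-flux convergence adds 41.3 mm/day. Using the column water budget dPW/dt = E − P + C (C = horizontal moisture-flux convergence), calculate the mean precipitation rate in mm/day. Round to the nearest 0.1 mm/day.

P ≈ 53.7 mm/day

dPW/dt = -6.87 mm/day.
P = E + C − dPW/dt = 5.5 + (41.3) − (-6.87) = 53.7 mm/day.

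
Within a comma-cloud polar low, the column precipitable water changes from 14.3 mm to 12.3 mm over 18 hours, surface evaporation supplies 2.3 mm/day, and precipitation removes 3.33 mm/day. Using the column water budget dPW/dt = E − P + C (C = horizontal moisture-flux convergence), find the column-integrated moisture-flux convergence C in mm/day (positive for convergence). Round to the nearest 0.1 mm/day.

C ≈ -1.6 mm/day

dPW/dt = (12.3 − 14.3) mm / (18/24 day) = -2.667 mm/day.
C = dPW/dt − E + P = (-2.667) − 2.3 + 3.33 = -1.6 mm/day.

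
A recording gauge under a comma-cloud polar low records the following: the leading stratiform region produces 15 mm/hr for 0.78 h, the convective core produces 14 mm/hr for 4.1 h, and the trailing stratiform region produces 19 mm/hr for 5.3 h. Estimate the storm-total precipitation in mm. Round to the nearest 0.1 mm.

Total = Σ Rᵢ Δtᵢ = 15 × 0.78 + 14 × 4.1 + 19 × 5.3
      = 11.7 + 57.4 + 100.7 = 169.8 mm.

total ≈ 169.8 mm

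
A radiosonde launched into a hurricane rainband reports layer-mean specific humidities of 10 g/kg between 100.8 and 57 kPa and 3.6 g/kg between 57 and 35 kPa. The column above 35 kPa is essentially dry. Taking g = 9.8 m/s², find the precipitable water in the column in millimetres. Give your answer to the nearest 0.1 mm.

PW ≈ 52.8 mm

Precipitable water is the column-integrated vapour mass per unit area: PW = (1/g) Σ q̄ Δp, with q in kg/kg and Δp in Pa (1 kg/m² of water = 1 mm).
Layer 100.8–57 kPa: Δp = 438 hPa = 43800 Pa, q̄ = 0.01 kg/kg → 0.01 × 43800 / 9.8 = 44.69 mm
Layer 57–35 kPa: Δp = 220 hPa = 22000 Pa, q̄ = 0.0036 kg/kg → 0.0036 × 22000 / 9.8 = 8.08 mm
PW = 44.69 + 8.08 = 52.77 ≈ 52.8 mm.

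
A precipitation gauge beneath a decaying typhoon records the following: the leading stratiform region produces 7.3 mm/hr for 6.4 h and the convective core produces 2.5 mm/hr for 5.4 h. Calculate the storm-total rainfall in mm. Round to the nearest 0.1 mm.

total ≈ 60.2 mm

Total = Σ Rᵢ Δtᵢ = 7.3 × 6.4 + 2.5 × 5.4
      = 46.72 + 13.5 = 60.2 mm.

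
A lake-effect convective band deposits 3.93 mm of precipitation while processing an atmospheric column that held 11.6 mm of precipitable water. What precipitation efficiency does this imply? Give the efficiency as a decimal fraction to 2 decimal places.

ε ≈ 0.34

ε = precipitation / PW = 3.93 / 11.6 = 0.34.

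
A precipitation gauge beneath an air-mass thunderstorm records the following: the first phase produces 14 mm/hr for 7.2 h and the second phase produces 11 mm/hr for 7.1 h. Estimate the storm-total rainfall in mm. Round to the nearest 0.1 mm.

Total = Σ Rᵢ Δtᵢ = 14 × 7.2 + 11 × 7.1
      = 100.8 + 78.1 = 178.9 mm.

total ≈ 178.9 mm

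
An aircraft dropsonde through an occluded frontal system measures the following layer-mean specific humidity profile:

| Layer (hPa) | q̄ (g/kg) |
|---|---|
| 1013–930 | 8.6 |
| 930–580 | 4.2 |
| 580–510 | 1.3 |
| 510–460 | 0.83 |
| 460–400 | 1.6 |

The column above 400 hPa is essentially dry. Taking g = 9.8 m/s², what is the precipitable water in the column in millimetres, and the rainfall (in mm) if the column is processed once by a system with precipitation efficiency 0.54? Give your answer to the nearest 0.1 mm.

PW ≈ 24.6 mm; rainfall ≈ 13.3 mm

Precipitable water is the column-integrated vapour mass per unit area: PW = (1/g) Σ q̄ Δp, with q in kg/kg and Δp in Pa (1 kg/m² of water = 1 mm).
Layer 1013–930 hPa: Δp = 83 hPa = 8300 Pa, q̄ = 0.0086 kg/kg → 0.0086 × 8300 / 9.8 = 7.28 mm
Layer 930–580 hPa: Δp = 350 hPa = 35000 Pa, q̄ = 0.0042 kg/kg → 0.0042 × 35000 / 9.8 = 15.00 mm
Layer 580–510 hPa: Δp = 70 hPa = 7000 Pa, q̄ = 0.0013 kg/kg → 0.0013 × 7000 / 9.8 = 0.93 mm
Layer 510–460 hPa: Δp = 50 hPa = 5000 Pa, q̄ = 0.00083 kg/kg → 0.00083 × 5000 / 9.8 = 0.42 mm
Layer 460–400 hPa: Δp = 60 hPa = 6000 Pa, q̄ = 0.0016 kg/kg → 0.0016 × 6000 / 9.8 = 0.98 mm
PW = 7.28 + 15.00 + 0.93 + 0.42 + 0.98 = 24.61 ≈ 24.6 mm.
Rainfall = ε × PW = 0.54 × 24.6 = 13.3 mm.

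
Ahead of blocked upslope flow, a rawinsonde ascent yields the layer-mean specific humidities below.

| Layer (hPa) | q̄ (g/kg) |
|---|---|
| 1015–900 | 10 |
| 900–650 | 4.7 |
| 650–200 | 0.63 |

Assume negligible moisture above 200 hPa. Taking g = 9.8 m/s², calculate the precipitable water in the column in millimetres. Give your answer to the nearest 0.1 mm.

Precipitable water is the column-integrated vapour mass per unit area: PW = (1/g) Σ q̄ Δp, with q in kg/kg and Δp in Pa (1 kg/m² of water = 1 mm).
Layer 1015–900 hPa: Δp = 115 hPa = 11500 Pa, q̄ = 0.01 kg/kg → 0.01 × 11500 / 9.8 = 11.73 mm
Layer 900–650 hPa: Δp = 250 hPa = 25000 Pa, q̄ = 0.0047 kg/kg → 0.0047 × 25000 / 9.8 = 11.99 mm
Layer 650–200 hPa: Δp = 450 hPa = 45000 Pa, q̄ = 0.00063 kg/kg → 0.00063 × 45000 / 9.8 = 2.89 mm
PW = 11.73 + 11.99 + 2.89 = 26.61 ≈ 26.6 mm.

PW ≈ 26.6 mm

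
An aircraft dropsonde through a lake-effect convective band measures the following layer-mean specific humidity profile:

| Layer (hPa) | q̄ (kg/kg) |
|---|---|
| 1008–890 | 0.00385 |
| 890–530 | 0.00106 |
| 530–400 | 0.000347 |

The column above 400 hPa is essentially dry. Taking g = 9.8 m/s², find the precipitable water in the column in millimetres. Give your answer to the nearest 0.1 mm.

PW ≈ 9.0 mm

Precipitable water is the column-integrated vapour mass per unit area: PW = (1/g) Σ q̄ Δp, with q in kg/kg and Δp in Pa (1 kg/m² of water = 1 mm).
Layer 1008–890 hPa: Δp = 118 hPa = 11800 Pa, q̄ = 0.00385 kg/kg → 0.00385 × 11800 / 9.8 = 4.64 mm
Layer 890–530 hPa: Δp = 360 hPa = 36000 Pa, q̄ = 0.00106 kg/kg → 0.00106 × 36000 / 9.8 = 3.89 mm
Layer 530–400 hPa: Δp = 130 hPa = 13000 Pa, q̄ = 0.000347 kg/kg → 0.000347 × 13000 / 9.8 = 0.46 mm
PW = 4.64 + 3.89 + 0.46 = 8.99 ≈ 9.0 mm.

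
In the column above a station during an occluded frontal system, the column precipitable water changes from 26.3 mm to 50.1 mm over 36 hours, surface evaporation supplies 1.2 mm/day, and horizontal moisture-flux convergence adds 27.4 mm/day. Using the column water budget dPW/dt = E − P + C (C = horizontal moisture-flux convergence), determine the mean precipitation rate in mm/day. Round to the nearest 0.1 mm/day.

P ≈ 12.7 mm/day

dPW/dt = (50.1 − 26.3) mm / (36/24 day) = +15.867 mm/day.
P = E + C − dPW/dt = 1.2 + (27.4) − (+15.867) = 12.7 mm/day.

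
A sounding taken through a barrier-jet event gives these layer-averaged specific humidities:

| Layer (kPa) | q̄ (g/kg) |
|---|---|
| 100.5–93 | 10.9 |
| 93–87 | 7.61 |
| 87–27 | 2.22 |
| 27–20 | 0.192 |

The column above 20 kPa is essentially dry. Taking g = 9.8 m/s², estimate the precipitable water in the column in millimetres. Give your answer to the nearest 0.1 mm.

Precipitable water is the column-integrated vapour mass per unit area: PW = (1/g) Σ q̄ Δp, with q in kg/kg and Δp in Pa (1 kg/m² of water = 1 mm).
Layer 100.5–93 kPa: Δp = 75 hPa = 7500 Pa, q̄ = 0.0109 kg/kg → 0.0109 × 7500 / 9.8 = 8.34 mm
Layer 93–87 kPa: Δp = 60 hPa = 6000 Pa, q̄ = 0.00761 kg/kg → 0.00761 × 6000 / 9.8 = 4.66 mm
Layer 87–27 kPa: Δp = 600 hPa = 60000 Pa, q̄ = 0.00222 kg/kg → 0.00222 × 60000 / 9.8 = 13.59 mm
Layer 27–20 kPa: Δp = 70 hPa = 7000 Pa, q̄ = 0.000192 kg/kg → 0.000192 × 7000 / 9.8 = 0.14 mm
PW = 8.34 + 4.66 + 13.59 + 0.14 = 26.73 ≈ 26.7 mm.

PW ≈ 26.7 mm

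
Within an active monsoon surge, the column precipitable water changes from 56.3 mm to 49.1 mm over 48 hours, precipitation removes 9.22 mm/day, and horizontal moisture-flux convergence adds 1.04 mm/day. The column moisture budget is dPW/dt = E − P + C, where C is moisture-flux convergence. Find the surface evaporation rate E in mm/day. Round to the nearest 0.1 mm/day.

E ≈ 4.6 mm/day

dPW/dt = (49.1 − 56.3) mm / (48/24 day) = -3.600 mm/day.
E = dPW/dt + P − C = (-3.600) + 9.22 − (1.04) = 4.6 mm/day.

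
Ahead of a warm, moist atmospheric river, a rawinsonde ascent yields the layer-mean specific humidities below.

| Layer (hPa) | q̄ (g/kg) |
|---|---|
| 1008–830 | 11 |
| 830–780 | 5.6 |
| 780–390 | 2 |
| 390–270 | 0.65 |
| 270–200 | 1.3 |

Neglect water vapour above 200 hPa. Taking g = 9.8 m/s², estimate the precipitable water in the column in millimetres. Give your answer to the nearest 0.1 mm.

PW ≈ 32.5 mm

Precipitable water is the column-integrated vapour mass per unit area: PW = (1/g) Σ q̄ Δp, with q in kg/kg and Δp in Pa (1 kg/m² of water = 1 mm).
Layer 1008–830 hPa: Δp = 178 hPa = 17800 Pa, q̄ = 0.011 kg/kg → 0.011 × 17800 / 9.8 = 19.98 mm
Layer 830–780 hPa: Δp = 50 hPa = 5000 Pa, q̄ = 0.0056 kg/kg → 0.0056 × 5000 / 9.8 = 2.86 mm
Layer 780–390 hPa: Δp = 390 hPa = 39000 Pa, q̄ = 0.002 kg/kg → 0.002 × 39000 / 9.8 = 7.96 mm
Layer 390–270 hPa: Δp = 120 hPa = 12000 Pa, q̄ = 0.00065 kg/kg → 0.00065 × 12000 / 9.8 = 0.80 mm
Layer 270–200 hPa: Δp = 70 hPa = 7000 Pa, q̄ = 0.0013 kg/kg → 0.0013 × 7000 / 9.8 = 0.93 mm
PW = 19.98 + 2.86 + 7.96 + 0.80 + 0.93 = 32.53 ≈ 32.5 mm.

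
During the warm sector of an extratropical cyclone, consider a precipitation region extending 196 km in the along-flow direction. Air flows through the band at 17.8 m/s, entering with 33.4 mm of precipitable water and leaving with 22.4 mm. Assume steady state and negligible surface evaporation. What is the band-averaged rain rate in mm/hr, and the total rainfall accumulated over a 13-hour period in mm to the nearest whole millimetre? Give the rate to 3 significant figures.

Column moisture flux per unit crosswind length is F = V × PW.
Inflow: F_in = 17.8 × 33.4 = 594.52 mm·m/s
Outflow: F_out = 17.8 × 22.4 = 398.72 mm·m/s
Steady-state rate R = (F_in − F_out)/L = (594.52 − 398.72) / 196000 m = 9.990e-04 mm/s.
R = 9.990e-04 × 3600 = 3.60 mm/hr.
Over 13 h: total = 3.60 × 13 = 46.8 ≈ 47 mm.

R ≈ 3.60 mm/hr; total ≈ 47 mm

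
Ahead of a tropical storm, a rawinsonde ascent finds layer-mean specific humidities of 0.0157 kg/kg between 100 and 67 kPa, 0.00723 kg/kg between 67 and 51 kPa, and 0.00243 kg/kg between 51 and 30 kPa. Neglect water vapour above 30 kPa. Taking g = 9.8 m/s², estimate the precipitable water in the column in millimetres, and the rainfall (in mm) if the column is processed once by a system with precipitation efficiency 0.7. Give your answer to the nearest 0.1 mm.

PW ≈ 69.9 mm; rainfall ≈ 48.9 mm

Precipitable water is the column-integrated vapour mass per unit area: PW = (1/g) Σ q̄ Δp, with q in kg/kg and Δp in Pa (1 kg/m² of water = 1 mm).
Layer 100–67 kPa: Δp = 330 hPa = 33000 Pa, q̄ = 0.0157 kg/kg → 0.0157 × 33000 / 9.8 = 52.87 mm
Layer 67–51 kPa: Δp = 160 hPa = 16000 Pa, q̄ = 0.00723 kg/kg → 0.00723 × 16000 / 9.8 = 11.80 mm
Layer 51–30 kPa: Δp = 210 hPa = 21000 Pa, q̄ = 0.00243 kg/kg → 0.00243 × 21000 / 9.8 = 5.21 mm
PW = 52.87 + 11.80 + 5.21 = 69.88 ≈ 69.9 mm.
Rainfall = ε × PW = 0.7 × 69.9 = 48.9 mm.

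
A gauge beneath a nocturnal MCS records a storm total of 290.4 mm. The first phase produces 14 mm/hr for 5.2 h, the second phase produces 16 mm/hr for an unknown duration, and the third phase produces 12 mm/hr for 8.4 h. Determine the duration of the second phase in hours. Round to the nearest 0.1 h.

Known phases: 14 × 5.2 + 12 × 8.4 = 72.8 + 100.8 = 173.6 mm.
Remaining depth = 290.4 − 173.6 = 116.8 mm.
Duration = 116.8 / 16 = 7.3 h.

duration ≈ 7.3 h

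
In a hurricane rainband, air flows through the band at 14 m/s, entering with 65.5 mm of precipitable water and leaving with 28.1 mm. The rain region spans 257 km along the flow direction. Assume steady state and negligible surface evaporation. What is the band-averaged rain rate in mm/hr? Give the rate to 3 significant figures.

R ≈ 7.33 mm/hr

Column moisture flux per unit crosswind length is F = V × PW.
Inflow: F_in = 14 × 65.5 = 917 mm·m/s
Outflow: F_out = 14 × 28.1 = 393.4 mm·m/s
Steady-state rate R = (F_in − F_out)/L = (917 − 393.4) / 257000 m = 2.037e-03 mm/s.
R = 2.037e-03 × 3600 = 7.33 mm/hr.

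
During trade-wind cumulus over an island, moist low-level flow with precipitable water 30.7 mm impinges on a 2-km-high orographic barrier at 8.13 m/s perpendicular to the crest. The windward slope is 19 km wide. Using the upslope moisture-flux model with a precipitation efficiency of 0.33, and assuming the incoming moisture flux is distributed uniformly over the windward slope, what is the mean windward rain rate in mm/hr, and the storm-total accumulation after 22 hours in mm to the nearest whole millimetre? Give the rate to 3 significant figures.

Incoming column moisture flux per unit ridge length: F = V × PW = 8.13 × 30.7 = 249.591 mm·m/s.
Spread over the 19 km slope with efficiency ε = 0.33: R = ε·F/W = 0.33 × 249.591 / 19000 m = 4.335e-03 mm/s.
R = 4.335e-03 × 3600 = 15.6 mm/hr.
Over 22 h: total = 15.6 × 22 = 343.2 ≈ 343 mm.

R ≈ 15.6 mm/hr; total ≈ 343 mm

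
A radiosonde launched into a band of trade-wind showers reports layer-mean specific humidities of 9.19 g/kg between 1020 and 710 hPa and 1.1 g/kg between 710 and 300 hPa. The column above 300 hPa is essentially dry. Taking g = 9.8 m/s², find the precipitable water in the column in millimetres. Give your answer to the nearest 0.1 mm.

PW ≈ 33.7 mm

Precipitable water is the column-integrated vapour mass per unit area: PW = (1/g) Σ q̄ Δp, with q in kg/kg and Δp in Pa (1 kg/m² of water = 1 mm).
Layer 1020–710 hPa: Δp = 310 hPa = 31000 Pa, q̄ = 0.00919 kg/kg → 0.00919 × 31000 / 9.8 = 29.07 mm
Layer 710–300 hPa: Δp = 410 hPa = 41000 Pa, q̄ = 0.0011 kg/kg → 0.0011 × 41000 / 9.8 = 4.60 mm
PW = 29.07 + 4.60 = 33.67 ≈ 33.7 mm.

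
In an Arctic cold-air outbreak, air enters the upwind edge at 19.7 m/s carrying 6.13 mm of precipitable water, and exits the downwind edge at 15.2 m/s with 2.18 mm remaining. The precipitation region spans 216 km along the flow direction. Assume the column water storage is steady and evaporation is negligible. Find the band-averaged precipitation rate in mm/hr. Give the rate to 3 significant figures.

R ≈ 1.46 mm/hr

Column moisture flux per unit crosswind length is F = V × PW.
Inflow: F_in = 19.7 × 6.13 = 120.761 mm·m/s
Outflow: F_out = 15.2 × 2.18 = 33.136 mm·m/s
Steady-state rate R = (F_in − F_out)/L = (120.761 − 33.136) / 216000 m = 4.057e-04 mm/s.
R = 4.057e-04 × 3600 = 1.46 mm/hr.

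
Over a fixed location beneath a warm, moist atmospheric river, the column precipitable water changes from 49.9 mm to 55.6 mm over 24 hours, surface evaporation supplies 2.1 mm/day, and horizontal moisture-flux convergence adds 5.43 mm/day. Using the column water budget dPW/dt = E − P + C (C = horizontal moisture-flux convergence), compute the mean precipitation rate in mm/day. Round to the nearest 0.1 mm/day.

P ≈ 1.8 mm/day

dPW/dt = (55.6 − 49.9) mm / (24/24 day) = +5.700 mm/day.
P = E + C − dPW/dt = 2.1 + (5.43) − (+5.700) = 1.8 mm/day.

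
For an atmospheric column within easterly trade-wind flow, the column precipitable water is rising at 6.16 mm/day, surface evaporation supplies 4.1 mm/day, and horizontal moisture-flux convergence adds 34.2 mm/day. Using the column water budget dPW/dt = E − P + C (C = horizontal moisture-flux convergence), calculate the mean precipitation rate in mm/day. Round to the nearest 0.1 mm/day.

P ≈ 32.1 mm/day

dPW/dt = +6.16 mm/day.
P = E + C − dPW/dt = 4.1 + (34.2) − (+6.16) = 32.1 mm/day.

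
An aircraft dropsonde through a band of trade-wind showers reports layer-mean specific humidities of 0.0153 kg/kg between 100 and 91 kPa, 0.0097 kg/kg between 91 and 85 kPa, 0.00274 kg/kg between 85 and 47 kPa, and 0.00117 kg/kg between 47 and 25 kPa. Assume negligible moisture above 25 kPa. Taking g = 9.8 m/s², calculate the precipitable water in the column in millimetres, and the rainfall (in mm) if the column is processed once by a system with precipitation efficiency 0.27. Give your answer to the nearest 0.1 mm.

PW ≈ 33.2 mm; rainfall ≈ 9.0 mm

Precipitable water is the column-integrated vapour mass per unit area: PW = (1/g) Σ q̄ Δp, with q in kg/kg and Δp in Pa (1 kg/m² of water = 1 mm).
Layer 100–91 kPa: Δp = 90 hPa = 9000 Pa, q̄ = 0.0153 kg/kg → 0.0153 × 9000 / 9.8 = 14.05 mm
Layer 91–85 kPa: Δp = 60 hPa = 6000 Pa, q̄ = 0.0097 kg/kg → 0.0097 × 6000 / 9.8 = 5.94 mm
Layer 85–47 kPa: Δp = 380 hPa = 38000 Pa, q̄ = 0.00274 kg/kg → 0.00274 × 38000 / 9.8 = 10.62 mm
Layer 47–25 kPa: Δp = 220 hPa = 22000 Pa, q̄ = 0.00117 kg/kg → 0.00117 × 22000 / 9.8 = 2.63 mm
PW = 14.05 + 5.94 + 10.62 + 2.63 = 33.24 ≈ 33.2 mm.
Rainfall = ε × PW = 0.27 × 33.2 = 9.0 mm.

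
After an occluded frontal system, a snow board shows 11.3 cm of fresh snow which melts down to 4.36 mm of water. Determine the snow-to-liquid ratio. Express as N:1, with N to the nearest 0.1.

ratio ≈ 25.9

Ratio = snow depth / SWE = 113 mm / 4.36 mm = 25.9, i.e. 25.9:1.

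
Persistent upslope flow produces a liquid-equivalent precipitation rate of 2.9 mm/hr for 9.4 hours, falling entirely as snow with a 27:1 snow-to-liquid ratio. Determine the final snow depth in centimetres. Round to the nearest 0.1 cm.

Liquid-equivalent depth = 2.9 × 9.4 = 27.26 mm.
Snow depth = 27.26 mm × 27 = 736.02 mm = 73.6 cm.

snow depth ≈ 73.6 cm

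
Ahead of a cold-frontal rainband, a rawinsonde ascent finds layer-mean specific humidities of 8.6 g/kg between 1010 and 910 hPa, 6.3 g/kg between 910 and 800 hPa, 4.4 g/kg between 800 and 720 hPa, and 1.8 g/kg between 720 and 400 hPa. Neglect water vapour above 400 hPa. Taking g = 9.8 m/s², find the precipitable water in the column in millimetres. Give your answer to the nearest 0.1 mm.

PW ≈ 25.3 mm

Precipitable water is the column-integrated vapour mass per unit area: PW = (1/g) Σ q̄ Δp, with q in kg/kg and Δp in Pa (1 kg/m² of water = 1 mm).
Layer 1010–910 hPa: Δp = 100 hPa = 10000 Pa, q̄ = 0.0086 kg/kg → 0.0086 × 10000 / 9.8 = 8.78 mm
Layer 910–800 hPa: Δp = 110 hPa = 11000 Pa, q̄ = 0.0063 kg/kg → 0.0063 × 11000 / 9.8 = 7.07 mm
Layer 800–720 hPa: Δp = 80 hPa = 8000 Pa, q̄ = 0.0044 kg/kg → 0.0044 × 8000 / 9.8 = 3.59 mm
Layer 720–400 hPa: Δp = 320 hPa = 32000 Pa, q̄ = 0.0018 kg/kg → 0.0018 × 32000 / 9.8 = 5.88 mm
PW = 8.78 + 7.07 + 3.59 + 5.88 = 25.32 ≈ 25.3 mm.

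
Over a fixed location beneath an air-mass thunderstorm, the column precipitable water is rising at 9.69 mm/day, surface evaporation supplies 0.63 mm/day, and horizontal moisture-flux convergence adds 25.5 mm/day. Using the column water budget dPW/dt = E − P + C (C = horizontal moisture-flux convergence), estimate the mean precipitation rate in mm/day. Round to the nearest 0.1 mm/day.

P ≈ 16.4 mm/day

dPW/dt = +9.69 mm/day.
P = E + C − dPW/dt = 0.63 + (25.5) − (+9.69) = 16.4 mm/day.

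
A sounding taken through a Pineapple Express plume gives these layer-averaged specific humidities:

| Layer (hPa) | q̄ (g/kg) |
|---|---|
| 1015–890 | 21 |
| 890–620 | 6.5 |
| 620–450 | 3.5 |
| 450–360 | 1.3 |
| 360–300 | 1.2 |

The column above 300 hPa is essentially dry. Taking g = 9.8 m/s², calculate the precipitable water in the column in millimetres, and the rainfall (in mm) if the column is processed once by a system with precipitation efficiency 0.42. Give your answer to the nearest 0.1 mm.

Precipitable water is the column-integrated vapour mass per unit area: PW = (1/g) Σ q̄ Δp, with q in kg/kg and Δp in Pa (1 kg/m² of water = 1 mm).
Layer 1015–890 hPa: Δp = 125 hPa = 12500 Pa, q̄ = 0.021 kg/kg → 0.021 × 12500 / 9.8 = 26.79 mm
Layer 890–620 hPa: Δp = 270 hPa = 27000 Pa, q̄ = 0.0065 kg/kg → 0.0065 × 27000 / 9.8 = 17.91 mm
Layer 620–450 hPa: Δp = 170 hPa = 17000 Pa, q̄ = 0.0035 kg/kg → 0.0035 × 17000 / 9.8 = 6.07 mm
Layer 450–360 hPa: Δp = 90 hPa = 9000 Pa, q̄ = 0.0013 kg/kg → 0.0013 × 9000 / 9.8 = 1.19 mm
Layer 360–300 hPa: Δp = 60 hPa = 6000 Pa, q̄ = 0.0012 kg/kg → 0.0012 × 6000 / 9.8 = 0.73 mm
PW = 26.79 + 17.91 + 6.07 + 1.19 + 0.73 = 52.69 ≈ 52.7 mm.
Rainfall = ε × PW = 0.42 × 52.7 = 22.1 mm.

PW ≈ 52.7 mm; rainfall ≈ 22.1 mm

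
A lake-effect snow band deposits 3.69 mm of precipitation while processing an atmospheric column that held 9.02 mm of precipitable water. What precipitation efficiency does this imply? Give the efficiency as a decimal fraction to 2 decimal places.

ε ≈ 0.41

ε = precipitation / PW = 3.69 / 9.02 = 0.41.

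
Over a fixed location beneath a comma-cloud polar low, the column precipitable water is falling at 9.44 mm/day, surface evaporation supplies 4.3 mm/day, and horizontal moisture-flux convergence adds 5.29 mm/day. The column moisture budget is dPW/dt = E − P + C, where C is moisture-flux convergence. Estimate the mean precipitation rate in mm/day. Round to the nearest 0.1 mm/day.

P ≈ 19.0 mm/day

dPW/dt = -9.44 mm/day.
P = E + C − dPW/dt = 4.3 + (5.29) − (-9.44) = 19.0 mm/day.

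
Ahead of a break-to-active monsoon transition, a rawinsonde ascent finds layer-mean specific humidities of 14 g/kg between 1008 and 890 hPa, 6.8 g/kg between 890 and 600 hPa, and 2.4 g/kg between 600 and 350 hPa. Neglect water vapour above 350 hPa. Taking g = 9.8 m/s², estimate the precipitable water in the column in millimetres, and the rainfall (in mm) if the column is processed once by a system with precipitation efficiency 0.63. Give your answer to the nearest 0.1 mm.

Precipitable water is the column-integrated vapour mass per unit area: PW = (1/g) Σ q̄ Δp, with q in kg/kg and Δp in Pa (1 kg/m² of water = 1 mm).
Layer 1008–890 hPa: Δp = 118 hPa = 11800 Pa, q̄ = 0.014 kg/kg → 0.014 × 11800 / 9.8 = 16.86 mm
Layer 890–600 hPa: Δp = 290 hPa = 29000 Pa, q̄ = 0.0068 kg/kg → 0.0068 × 29000 / 9.8 = 20.12 mm
Layer 600–350 hPa: Δp = 250 hPa = 25000 Pa, q̄ = 0.0024 kg/kg → 0.0024 × 25000 / 9.8 = 6.12 mm
PW = 16.86 + 20.12 + 6.12 = 43.10 ≈ 43.1 mm.
Rainfall = ε × PW = 0.63 × 43.1 = 27.2 mm.

PW ≈ 43.1 mm; rainfall ≈ 27.2 mm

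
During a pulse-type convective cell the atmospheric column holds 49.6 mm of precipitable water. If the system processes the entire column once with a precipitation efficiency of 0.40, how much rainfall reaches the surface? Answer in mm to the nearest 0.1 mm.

rainfall ≈ 19.8 mm

Rainfall = ε × PW = 0.40 × 49.6 = 19.8 mm.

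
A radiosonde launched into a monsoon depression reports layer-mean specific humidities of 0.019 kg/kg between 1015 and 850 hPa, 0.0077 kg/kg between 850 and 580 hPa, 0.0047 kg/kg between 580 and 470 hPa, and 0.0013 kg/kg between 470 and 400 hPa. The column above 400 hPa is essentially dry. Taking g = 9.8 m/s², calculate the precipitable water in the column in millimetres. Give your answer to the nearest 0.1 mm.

Precipitable water is the column-integrated vapour mass per unit area: PW = (1/g) Σ q̄ Δp, with q in kg/kg and Δp in Pa (1 kg/m² of water = 1 mm).
Layer 1015–850 hPa: Δp = 165 hPa = 16500 Pa, q̄ = 0.019 kg/kg → 0.019 × 16500 / 9.8 = 31.99 mm
Layer 850–580 hPa: Δp = 270 hPa = 27000 Pa, q̄ = 0.0077 kg/kg → 0.0077 × 27000 / 9.8 = 21.21 mm
Layer 580–470 hPa: Δp = 110 hPa = 11000 Pa, q̄ = 0.0047 kg/kg → 0.0047 × 11000 / 9.8 = 5.28 mm
Layer 470–400 hPa: Δp = 70 hPa = 7000 Pa, q̄ = 0.0013 kg/kg → 0.0013 × 7000 / 9.8 = 0.93 mm
PW = 31.99 + 21.21 + 5.28 + 0.93 = 59.41 ≈ 59.4 mm.

PW ≈ 59.4 mm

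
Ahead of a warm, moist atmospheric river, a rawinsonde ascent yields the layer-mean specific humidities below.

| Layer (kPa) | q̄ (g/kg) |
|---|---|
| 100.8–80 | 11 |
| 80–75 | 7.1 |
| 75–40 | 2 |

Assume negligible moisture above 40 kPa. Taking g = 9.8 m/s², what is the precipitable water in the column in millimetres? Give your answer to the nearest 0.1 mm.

Precipitable water is the column-integrated vapour mass per unit area: PW = (1/g) Σ q̄ Δp, with q in kg/kg and Δp in Pa (1 kg/m² of water = 1 mm).
Layer 100.8–80 kPa: Δp = 208 hPa = 20800 Pa, q̄ = 0.011 kg/kg → 0.011 × 20800 / 9.8 = 23.35 mm
Layer 80–75 kPa: Δp = 50 hPa = 5000 Pa, q̄ = 0.0071 kg/kg → 0.0071 × 5000 / 9.8 = 3.62 mm
Layer 75–40 kPa: Δp = 350 hPa = 35000 Pa, q̄ = 0.002 kg/kg → 0.002 × 35000 / 9.8 = 7.14 mm
PW = 23.35 + 3.62 + 7.14 = 34.11 ≈ 34.1 mm.

PW ≈ 34.1 mm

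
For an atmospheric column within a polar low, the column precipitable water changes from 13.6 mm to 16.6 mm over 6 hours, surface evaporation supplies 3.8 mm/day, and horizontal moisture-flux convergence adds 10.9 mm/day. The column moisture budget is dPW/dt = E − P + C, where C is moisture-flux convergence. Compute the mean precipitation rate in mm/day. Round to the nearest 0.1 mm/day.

P ≈ 2.7 mm/day

dPW/dt = (16.6 − 13.6) mm / (6/24 day) = +12.000 mm/day.
P = E + C − dPW/dt = 3.8 + (10.9) − (+12.000) = 2.7 mm/day.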